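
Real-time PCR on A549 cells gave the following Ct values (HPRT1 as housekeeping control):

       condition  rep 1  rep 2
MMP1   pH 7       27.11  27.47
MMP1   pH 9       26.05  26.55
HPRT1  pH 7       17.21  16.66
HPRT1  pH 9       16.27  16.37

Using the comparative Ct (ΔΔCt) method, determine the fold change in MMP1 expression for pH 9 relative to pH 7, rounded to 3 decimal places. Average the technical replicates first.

Mean Ct: MMP1 pH 7 27.290; MMP1 pH 9 26.300; HPRT1 pH 7 16.935; HPRT1 pH 9 16.320
ΔCt(pH 7) = 27.290 − 16.935 = 10.355
ΔCt(pH 9) = 26.300 − 16.320 = 9.980
ΔΔCt = 9.980 − 10.355 = -0.375
Fold change = 2^(−(-0.375)) = 2^0.375 = 1.2968

1.297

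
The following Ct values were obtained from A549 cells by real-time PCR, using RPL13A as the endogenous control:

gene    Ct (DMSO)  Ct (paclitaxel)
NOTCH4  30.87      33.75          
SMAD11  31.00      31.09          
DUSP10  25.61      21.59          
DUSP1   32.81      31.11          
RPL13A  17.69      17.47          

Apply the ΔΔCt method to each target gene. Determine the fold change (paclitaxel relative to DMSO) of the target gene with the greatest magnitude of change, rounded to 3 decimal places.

NOTCH4: ΔΔCt = (33.75−17.47) − (30.87−17.69) = 16.28 − 13.18 = 3.10; fold change = 2^-3.10 = 0.117
SMAD11: ΔΔCt = (31.09−17.47) − (31.00−17.69) = 13.62 − 13.31 = 0.31; fold change = 2^-0.31 = 0.807
DUSP10: ΔΔCt = (21.59−17.47) − (25.61−17.69) = 4.12 − 7.92 = -3.80; fold change = 2^3.80 = 13.929
DUSP1: ΔΔCt = (31.11−17.47) − (32.81−17.69) = 13.64 − 15.12 = -1.48; fold change = 2^1.48 = 2.789
DUSP10 has the largest |ΔΔCt| = 3.80.

13.929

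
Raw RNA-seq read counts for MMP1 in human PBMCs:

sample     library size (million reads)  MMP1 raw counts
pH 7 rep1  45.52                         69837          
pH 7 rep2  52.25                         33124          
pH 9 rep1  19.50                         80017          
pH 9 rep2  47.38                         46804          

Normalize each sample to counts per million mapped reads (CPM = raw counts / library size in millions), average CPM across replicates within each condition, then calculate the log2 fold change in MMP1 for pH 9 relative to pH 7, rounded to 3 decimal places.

1.232

CPM(pH 7 rep1) = 69837 / 45.52 = 1534.2047
CPM(pH 7 rep2) = 33124 / 52.25 = 633.9522
CPM(pH 9 rep1) = 80017 / 19.50 = 4103.4359
CPM(pH 9 rep2) = 46804 / 47.38 = 987.8430
mean CPM(pH 7) = 1084.0784; mean CPM(pH 9) = 2545.6394
Fold change = 2545.6394 / 1084.0784 = 2.34821
log2(2.34821) = 1.2316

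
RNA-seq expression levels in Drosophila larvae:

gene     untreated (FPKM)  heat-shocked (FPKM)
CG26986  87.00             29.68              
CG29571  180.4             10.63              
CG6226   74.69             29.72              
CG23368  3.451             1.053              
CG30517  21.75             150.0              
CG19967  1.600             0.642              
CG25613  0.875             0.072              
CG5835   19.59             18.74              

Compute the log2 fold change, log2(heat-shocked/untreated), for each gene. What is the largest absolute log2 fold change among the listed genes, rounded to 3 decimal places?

4.085

log2(29.68/87.00) = -1.552  (CG26986)
log2(10.63/180.4) = -4.085  (CG29571)
log2(29.72/74.69) = -1.329  (CG6226)
log2(1.053/3.451) = -1.713  (CG23368)
log2(150.0/21.75) = 2.786  (CG30517)
log2(0.642/1.600) = -1.317  (CG19967)
log2(0.072/0.875) = -3.603  (CG25613)
log2(18.74/19.59) = -0.064  (CG5835)
The largest magnitude belongs to CG29571.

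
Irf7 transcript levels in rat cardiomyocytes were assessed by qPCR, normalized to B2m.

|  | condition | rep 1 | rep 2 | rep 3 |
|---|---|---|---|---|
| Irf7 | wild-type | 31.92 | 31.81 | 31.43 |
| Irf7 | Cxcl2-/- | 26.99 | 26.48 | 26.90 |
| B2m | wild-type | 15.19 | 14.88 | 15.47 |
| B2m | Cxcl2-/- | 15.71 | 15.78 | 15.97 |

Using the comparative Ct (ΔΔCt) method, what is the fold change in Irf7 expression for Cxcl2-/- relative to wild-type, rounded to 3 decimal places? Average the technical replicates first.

Mean Ct: Irf7 wild-type 31.720; Irf7 Cxcl2-/- 26.790; B2m wild-type 15.180; B2m Cxcl2-/- 15.820
ΔCt(wild-type) = 31.720 − 15.180 = 16.540
ΔCt(Cxcl2-/-) = 26.790 − 15.820 = 10.970
ΔΔCt = 10.970 − 16.540 = -5.570
Fold change = 2^(−(-5.570)) = 2^5.570 = 47.5048

47.505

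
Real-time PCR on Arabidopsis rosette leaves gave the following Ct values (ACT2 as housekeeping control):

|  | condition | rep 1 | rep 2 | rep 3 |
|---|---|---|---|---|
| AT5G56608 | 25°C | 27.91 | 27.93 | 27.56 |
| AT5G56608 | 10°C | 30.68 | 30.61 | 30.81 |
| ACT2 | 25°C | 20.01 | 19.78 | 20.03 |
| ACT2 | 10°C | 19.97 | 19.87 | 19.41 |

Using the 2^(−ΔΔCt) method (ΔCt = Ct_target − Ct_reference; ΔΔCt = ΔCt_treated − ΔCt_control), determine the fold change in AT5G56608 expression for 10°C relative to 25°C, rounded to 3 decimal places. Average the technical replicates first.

0.117

Mean Ct: AT5G56608 25°C 27.800; AT5G56608 10°C 30.700; ACT2 25°C 19.940; ACT2 10°C 19.750
ΔCt(25°C) = 27.800 − 19.940 = 7.860
ΔCt(10°C) = 30.700 − 19.750 = 10.950
ΔΔCt = 10.950 − 7.860 = 3.090
Fold change = 2^(−3.090) = 0.1174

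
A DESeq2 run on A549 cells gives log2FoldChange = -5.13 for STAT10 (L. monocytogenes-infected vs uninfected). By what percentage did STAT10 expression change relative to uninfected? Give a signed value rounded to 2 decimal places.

-97.14%

Fold change = 2^(-5.13) = 0.0286
Percent change = (FC − 1) × 100% = (0.0286 − 1) × 100 = -97.14%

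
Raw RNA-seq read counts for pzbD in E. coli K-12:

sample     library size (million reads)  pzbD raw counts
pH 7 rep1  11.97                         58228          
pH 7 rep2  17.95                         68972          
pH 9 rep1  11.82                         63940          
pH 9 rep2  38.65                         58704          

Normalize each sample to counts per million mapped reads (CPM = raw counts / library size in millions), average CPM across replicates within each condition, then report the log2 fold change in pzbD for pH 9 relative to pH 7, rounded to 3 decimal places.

-0.330

CPM(pH 7 rep1) = 58228 / 11.97 = 4864.4946
CPM(pH 7 rep2) = 68972 / 17.95 = 3842.4513
CPM(pH 9 rep1) = 63940 / 11.82 = 5409.4755
CPM(pH 9 rep2) = 58704 / 38.65 = 1518.8616
mean CPM(pH 7) = 4353.4729; mean CPM(pH 9) = 3464.1685
Fold change = 3464.1685 / 4353.4729 = 0.79573
log2(0.79573) = -0.3297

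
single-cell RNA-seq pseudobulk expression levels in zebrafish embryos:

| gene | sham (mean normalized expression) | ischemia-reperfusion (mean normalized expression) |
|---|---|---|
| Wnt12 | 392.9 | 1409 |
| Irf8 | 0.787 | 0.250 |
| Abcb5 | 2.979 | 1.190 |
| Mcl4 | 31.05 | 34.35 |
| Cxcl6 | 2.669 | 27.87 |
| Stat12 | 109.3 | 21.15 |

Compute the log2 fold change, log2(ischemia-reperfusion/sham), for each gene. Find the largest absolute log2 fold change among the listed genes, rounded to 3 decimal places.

3.384

log2(1409/392.9) = 1.842  (Wnt12)
log2(0.250/0.787) = -1.654  (Irf8)
log2(1.190/2.979) = -1.324  (Abcb5)
log2(34.35/31.05) = 0.146  (Mcl4)
log2(27.87/2.669) = 3.384  (Cxcl6)
log2(21.15/109.3) = -2.370  (Stat12)
The largest magnitude belongs to Cxcl6.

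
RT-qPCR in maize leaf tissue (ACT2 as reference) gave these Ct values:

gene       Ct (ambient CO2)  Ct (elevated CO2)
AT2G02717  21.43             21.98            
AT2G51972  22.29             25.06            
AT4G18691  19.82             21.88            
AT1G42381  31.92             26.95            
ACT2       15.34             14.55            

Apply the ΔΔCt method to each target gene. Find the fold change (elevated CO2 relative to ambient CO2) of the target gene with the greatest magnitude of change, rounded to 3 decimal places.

18.126

AT2G02717: ΔΔCt = (21.98−14.55) − (21.43−15.34) = 7.43 − 6.09 = 1.34; fold change = 2^-1.34 = 0.395
AT2G51972: ΔΔCt = (25.06−14.55) − (22.29−15.34) = 10.51 − 6.95 = 3.56; fold change = 2^-3.56 = 0.085
AT4G18691: ΔΔCt = (21.88−14.55) − (19.82−15.34) = 7.33 − 4.48 = 2.85; fold change = 2^-2.85 = 0.139
AT1G42381: ΔΔCt = (26.95−14.55) − (31.92−15.34) = 12.40 − 16.58 = -4.18; fold change = 2^4.18 = 18.126
AT1G42381 has the largest |ΔΔCt| = 4.18.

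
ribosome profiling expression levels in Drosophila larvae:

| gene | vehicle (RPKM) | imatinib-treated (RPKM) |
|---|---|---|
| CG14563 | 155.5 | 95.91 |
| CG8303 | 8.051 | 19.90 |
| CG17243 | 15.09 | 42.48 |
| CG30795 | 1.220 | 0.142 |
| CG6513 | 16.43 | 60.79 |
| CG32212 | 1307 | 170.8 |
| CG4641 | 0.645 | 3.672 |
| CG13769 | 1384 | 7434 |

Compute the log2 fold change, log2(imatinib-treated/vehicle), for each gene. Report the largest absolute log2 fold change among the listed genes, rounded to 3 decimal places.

3.103

log2(95.91/155.5) = -0.697  (CG14563)
log2(19.90/8.051) = 1.306  (CG8303)
log2(42.48/15.09) = 1.493  (CG17243)
log2(0.142/1.220) = -3.103  (CG30795)
log2(60.79/16.43) = 1.888  (CG6513)
log2(170.8/1307) = -2.936  (CG32212)
log2(3.672/0.645) = 2.509  (CG4641)
log2(7434/1384) = 2.425  (CG13769)
The largest magnitude belongs to CG30795.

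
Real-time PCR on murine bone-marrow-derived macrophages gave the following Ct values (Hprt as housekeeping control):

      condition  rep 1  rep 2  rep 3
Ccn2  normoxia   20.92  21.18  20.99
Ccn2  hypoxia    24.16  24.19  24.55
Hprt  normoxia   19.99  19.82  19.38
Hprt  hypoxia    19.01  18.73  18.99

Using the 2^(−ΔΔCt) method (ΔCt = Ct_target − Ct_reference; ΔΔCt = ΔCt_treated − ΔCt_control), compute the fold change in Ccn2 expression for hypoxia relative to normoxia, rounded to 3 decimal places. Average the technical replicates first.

Mean Ct: Ccn2 normoxia 21.030; Ccn2 hypoxia 24.300; Hprt normoxia 19.730; Hprt hypoxia 18.910
ΔCt(normoxia) = 21.030 − 19.730 = 1.300
ΔCt(hypoxia) = 24.300 − 18.910 = 5.390
ΔΔCt = 5.390 − 1.300 = 4.090
Fold change = 2^(−4.090) = 0.0587

0.059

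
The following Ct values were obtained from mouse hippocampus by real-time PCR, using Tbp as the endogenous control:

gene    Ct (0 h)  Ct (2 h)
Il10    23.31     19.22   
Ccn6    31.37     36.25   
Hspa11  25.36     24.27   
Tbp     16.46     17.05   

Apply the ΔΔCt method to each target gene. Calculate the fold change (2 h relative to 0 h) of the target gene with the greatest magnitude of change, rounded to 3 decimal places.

25.634

Il10: ΔΔCt = (19.22−17.05) − (23.31−16.46) = 2.17 − 6.85 = -4.68; fold change = 2^4.68 = 25.634
Ccn6: ΔΔCt = (36.25−17.05) − (31.37−16.46) = 19.20 − 14.91 = 4.29; fold change = 2^-4.29 = 0.051
Hspa11: ΔΔCt = (24.27−17.05) − (25.36−16.46) = 7.22 − 8.90 = -1.68; fold change = 2^1.68 = 3.204
Il10 has the largest |ΔΔCt| = 4.68.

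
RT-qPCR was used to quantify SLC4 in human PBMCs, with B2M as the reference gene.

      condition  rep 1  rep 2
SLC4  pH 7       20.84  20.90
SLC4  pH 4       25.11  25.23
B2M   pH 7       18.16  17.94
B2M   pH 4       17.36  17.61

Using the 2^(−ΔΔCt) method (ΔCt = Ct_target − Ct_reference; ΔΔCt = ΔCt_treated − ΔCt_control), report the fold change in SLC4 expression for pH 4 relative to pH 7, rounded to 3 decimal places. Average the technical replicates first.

Mean Ct: SLC4 pH 7 20.870; SLC4 pH 4 25.170; B2M pH 7 18.050; B2M pH 4 17.485
ΔCt(pH 7) = 20.870 − 18.050 = 2.820
ΔCt(pH 4) = 25.170 − 17.485 = 7.685
ΔΔCt = 7.685 − 2.820 = 4.865
Fold change = 2^(−4.865) = 0.0343

0.034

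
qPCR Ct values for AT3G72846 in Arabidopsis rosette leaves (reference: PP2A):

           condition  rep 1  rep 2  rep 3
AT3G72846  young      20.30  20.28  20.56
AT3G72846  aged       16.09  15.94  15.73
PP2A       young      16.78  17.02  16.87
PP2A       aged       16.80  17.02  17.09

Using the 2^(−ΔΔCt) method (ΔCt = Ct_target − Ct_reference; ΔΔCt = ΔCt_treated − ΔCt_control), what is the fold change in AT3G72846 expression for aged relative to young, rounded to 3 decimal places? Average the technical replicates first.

23.264

Mean Ct: AT3G72846 young 20.380; AT3G72846 aged 15.920; PP2A young 16.890; PP2A aged 16.970
ΔCt(young) = 20.380 − 16.890 = 3.490
ΔCt(aged) = 15.920 − 16.970 = -1.050
ΔΔCt = -1.050 − 3.490 = -4.540
Fold change = 2^(−(-4.540)) = 2^4.540 = 23.2636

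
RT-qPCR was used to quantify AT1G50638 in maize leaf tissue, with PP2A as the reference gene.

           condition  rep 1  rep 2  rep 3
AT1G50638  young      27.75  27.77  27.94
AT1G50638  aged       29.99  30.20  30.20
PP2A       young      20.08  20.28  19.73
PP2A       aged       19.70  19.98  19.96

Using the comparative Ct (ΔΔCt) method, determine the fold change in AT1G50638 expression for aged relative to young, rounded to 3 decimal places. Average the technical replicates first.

Mean Ct: AT1G50638 young 27.820; AT1G50638 aged 30.130; PP2A young 20.030; PP2A aged 19.880
ΔCt(young) = 27.820 − 20.030 = 7.790
ΔCt(aged) = 30.130 − 19.880 = 10.250
ΔΔCt = 10.250 − 7.790 = 2.460
Fold change = 2^(−2.460) = 0.1817

0.182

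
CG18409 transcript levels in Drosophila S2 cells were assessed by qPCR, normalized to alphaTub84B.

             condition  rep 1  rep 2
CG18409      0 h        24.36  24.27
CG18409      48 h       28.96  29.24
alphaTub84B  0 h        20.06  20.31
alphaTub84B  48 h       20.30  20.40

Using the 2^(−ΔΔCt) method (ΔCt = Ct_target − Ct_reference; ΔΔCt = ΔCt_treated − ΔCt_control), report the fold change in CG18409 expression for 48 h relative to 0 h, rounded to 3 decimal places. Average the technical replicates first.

Mean Ct: CG18409 0 h 24.315; CG18409 48 h 29.100; alphaTub84B 0 h 20.185; alphaTub84B 48 h 20.350
ΔCt(0 h) = 24.315 − 20.185 = 4.130
ΔCt(48 h) = 29.100 − 20.350 = 8.750
ΔΔCt = 8.750 − 4.130 = 4.620
Fold change = 2^(−4.620) = 0.0407

0.041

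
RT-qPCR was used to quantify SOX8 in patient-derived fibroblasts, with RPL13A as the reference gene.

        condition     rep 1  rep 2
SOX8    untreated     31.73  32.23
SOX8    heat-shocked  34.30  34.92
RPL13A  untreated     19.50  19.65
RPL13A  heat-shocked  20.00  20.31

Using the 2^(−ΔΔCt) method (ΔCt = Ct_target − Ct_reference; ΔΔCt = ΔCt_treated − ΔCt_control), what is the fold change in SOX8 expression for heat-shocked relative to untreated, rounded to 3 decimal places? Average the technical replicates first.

0.241

Mean Ct: SOX8 untreated 31.980; SOX8 heat-shocked 34.610; RPL13A untreated 19.575; RPL13A heat-shocked 20.155
ΔCt(untreated) = 31.980 − 19.575 = 12.405
ΔCt(heat-shocked) = 34.610 − 20.155 = 14.455
ΔΔCt = 14.455 − 12.405 = 2.050
Fold change = 2^(−2.050) = 0.2415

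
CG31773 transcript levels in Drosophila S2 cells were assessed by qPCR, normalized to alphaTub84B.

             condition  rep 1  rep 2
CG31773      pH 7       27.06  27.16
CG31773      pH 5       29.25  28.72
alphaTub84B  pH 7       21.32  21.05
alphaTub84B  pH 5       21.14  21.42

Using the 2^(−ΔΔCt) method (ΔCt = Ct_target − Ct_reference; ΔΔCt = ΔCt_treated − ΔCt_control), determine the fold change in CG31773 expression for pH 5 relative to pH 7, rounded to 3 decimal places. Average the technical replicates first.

0.291

Mean Ct: CG31773 pH 7 27.110; CG31773 pH 5 28.985; alphaTub84B pH 7 21.185; alphaTub84B pH 5 21.280
ΔCt(pH 7) = 27.110 − 21.185 = 5.925
ΔCt(pH 5) = 28.985 − 21.280 = 7.705
ΔΔCt = 7.705 − 5.925 = 1.780
Fold change = 2^(−1.780) = 0.2912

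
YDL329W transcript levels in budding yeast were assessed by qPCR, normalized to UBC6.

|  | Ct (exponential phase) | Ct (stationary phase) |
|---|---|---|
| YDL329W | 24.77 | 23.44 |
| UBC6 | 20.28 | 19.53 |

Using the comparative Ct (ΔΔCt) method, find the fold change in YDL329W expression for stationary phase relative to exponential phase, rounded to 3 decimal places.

1.495

ΔCt(exponential phase) = 24.770 − 20.280 = 4.490
ΔCt(stationary phase) = 23.440 − 19.530 = 3.910
ΔΔCt = 3.910 − 4.490 = -0.580
Fold change = 2^(−(-0.580)) = 2^0.580 = 1.4948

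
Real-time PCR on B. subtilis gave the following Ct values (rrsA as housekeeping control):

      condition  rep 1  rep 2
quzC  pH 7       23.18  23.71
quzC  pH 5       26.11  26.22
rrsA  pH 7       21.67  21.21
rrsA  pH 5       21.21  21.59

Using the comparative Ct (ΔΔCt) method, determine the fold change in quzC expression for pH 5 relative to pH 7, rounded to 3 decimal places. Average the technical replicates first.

Mean Ct: quzC pH 7 23.445; quzC pH 5 26.165; rrsA pH 7 21.440; rrsA pH 5 21.400
ΔCt(pH 7) = 23.445 − 21.440 = 2.005
ΔCt(pH 5) = 26.165 − 21.400 = 4.765
ΔΔCt = 4.765 − 2.005 = 2.760
Fold change = 2^(−2.760) = 0.1476

0.148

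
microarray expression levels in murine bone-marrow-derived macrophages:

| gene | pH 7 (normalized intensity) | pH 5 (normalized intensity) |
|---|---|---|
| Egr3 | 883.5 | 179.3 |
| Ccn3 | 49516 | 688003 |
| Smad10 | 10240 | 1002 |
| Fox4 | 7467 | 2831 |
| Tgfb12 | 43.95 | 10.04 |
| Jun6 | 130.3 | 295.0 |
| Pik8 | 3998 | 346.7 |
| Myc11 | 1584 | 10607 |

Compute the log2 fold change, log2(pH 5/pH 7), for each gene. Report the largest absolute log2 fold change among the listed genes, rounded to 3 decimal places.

log2(179.3/883.5) = -2.301  (Egr3)
log2(688003/49516) = 3.796  (Ccn3)
log2(1002/10240) = -3.353  (Smad10)
log2(2831/7467) = -1.399  (Fox4)
log2(10.04/43.95) = -2.130  (Tgfb12)
log2(295.0/130.3) = 1.179  (Jun6)
log2(346.7/3998) = -3.528  (Pik8)
log2(10607/1584) = 2.743  (Myc11)
The largest magnitude belongs to Ccn3.

3.796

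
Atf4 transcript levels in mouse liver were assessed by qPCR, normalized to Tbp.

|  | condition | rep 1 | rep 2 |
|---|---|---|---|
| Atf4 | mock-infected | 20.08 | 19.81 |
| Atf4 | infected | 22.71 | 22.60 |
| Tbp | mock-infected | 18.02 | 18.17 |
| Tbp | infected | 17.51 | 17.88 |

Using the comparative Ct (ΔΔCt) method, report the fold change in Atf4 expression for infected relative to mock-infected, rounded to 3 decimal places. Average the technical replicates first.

0.116

Mean Ct: Atf4 mock-infected 19.945; Atf4 infected 22.655; Tbp mock-infected 18.095; Tbp infected 17.695
ΔCt(mock-infected) = 19.945 − 18.095 = 1.850
ΔCt(infected) = 22.655 − 17.695 = 4.960
ΔΔCt = 4.960 − 1.850 = 3.110
Fold change = 2^(−3.110) = 0.1158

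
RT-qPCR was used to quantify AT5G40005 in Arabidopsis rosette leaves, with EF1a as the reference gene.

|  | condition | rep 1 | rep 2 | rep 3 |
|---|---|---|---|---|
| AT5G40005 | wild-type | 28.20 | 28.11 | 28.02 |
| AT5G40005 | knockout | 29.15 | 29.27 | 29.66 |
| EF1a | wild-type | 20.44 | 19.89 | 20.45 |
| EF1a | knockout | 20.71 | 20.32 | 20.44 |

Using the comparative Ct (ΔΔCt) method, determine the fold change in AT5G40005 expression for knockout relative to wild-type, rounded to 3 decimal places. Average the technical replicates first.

0.493

Mean Ct: AT5G40005 wild-type 28.110; AT5G40005 knockout 29.360; EF1a wild-type 20.260; EF1a knockout 20.490
ΔCt(wild-type) = 28.110 − 20.260 = 7.850
ΔCt(knockout) = 29.360 − 20.490 = 8.870
ΔΔCt = 8.870 − 7.850 = 1.020
Fold change = 2^(−1.020) = 0.4931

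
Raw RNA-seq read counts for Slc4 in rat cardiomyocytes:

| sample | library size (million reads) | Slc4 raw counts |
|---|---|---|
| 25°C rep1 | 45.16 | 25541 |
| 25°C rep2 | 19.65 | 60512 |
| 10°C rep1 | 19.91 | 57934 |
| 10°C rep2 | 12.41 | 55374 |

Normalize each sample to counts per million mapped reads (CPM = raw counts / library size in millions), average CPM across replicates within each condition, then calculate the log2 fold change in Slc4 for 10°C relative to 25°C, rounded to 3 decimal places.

1.016

CPM(25°C rep1) = 25541 / 45.16 = 565.5669
CPM(25°C rep2) = 60512 / 19.65 = 3079.4911
CPM(10°C rep1) = 57934 / 19.91 = 2909.7941
CPM(10°C rep2) = 55374 / 12.41 = 4462.0467
mean CPM(25°C) = 1822.5290; mean CPM(10°C) = 3685.9204
Fold change = 3685.9204 / 1822.5290 = 2.02242
log2(2.02242) = 1.0161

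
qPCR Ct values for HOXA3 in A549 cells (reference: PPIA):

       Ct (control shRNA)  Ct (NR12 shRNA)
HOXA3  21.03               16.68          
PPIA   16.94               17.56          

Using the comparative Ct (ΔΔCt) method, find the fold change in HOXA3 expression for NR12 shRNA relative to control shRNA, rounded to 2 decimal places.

ΔCt(control shRNA) = 21.030 − 16.940 = 4.090
ΔCt(NR12 shRNA) = 16.680 − 17.560 = -0.880
ΔΔCt = -0.880 − 4.090 = -4.970
Fold change = 2^(−(-4.970)) = 2^4.970 = 31.341

31.34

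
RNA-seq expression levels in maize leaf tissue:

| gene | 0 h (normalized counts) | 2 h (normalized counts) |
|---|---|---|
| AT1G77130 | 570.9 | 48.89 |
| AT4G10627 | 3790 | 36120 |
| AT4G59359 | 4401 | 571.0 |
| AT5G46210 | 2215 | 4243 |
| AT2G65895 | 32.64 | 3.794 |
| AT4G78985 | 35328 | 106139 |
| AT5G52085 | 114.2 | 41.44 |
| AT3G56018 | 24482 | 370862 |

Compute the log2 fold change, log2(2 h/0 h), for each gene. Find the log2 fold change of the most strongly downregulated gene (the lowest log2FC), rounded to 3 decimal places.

-3.546

log2(48.89/570.9) = -3.546  (AT1G77130)
log2(36120/3790) = 3.253  (AT4G10627)
log2(571.0/4401) = -2.946  (AT4G59359)
log2(4243/2215) = 0.938  (AT5G46210)
log2(3.794/32.64) = -3.105  (AT2G65895)
log2(106139/35328) = 1.587  (AT4G78985)
log2(41.44/114.2) = -1.462  (AT5G52085)
log2(370862/24482) = 3.921  (AT3G56018)
AT1G77130 is most strongly downregulated.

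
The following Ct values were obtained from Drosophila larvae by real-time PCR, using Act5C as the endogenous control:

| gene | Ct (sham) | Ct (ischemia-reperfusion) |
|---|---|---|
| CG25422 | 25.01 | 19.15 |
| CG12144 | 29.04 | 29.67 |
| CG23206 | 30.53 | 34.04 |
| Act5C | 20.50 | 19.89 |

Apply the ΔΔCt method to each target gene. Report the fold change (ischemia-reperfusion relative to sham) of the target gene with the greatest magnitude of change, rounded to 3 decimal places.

38.055

CG25422: ΔΔCt = (19.15−19.89) − (25.01−20.50) = -0.74 − 4.51 = -5.25; fold change = 2^5.25 = 38.055
CG12144: ΔΔCt = (29.67−19.89) − (29.04−20.50) = 9.78 − 8.54 = 1.24; fold change = 2^-1.24 = 0.423
CG23206: ΔΔCt = (34.04−19.89) − (30.53−20.50) = 14.15 − 10.03 = 4.12; fold change = 2^-4.12 = 0.058
CG25422 has the largest |ΔΔCt| = 5.25.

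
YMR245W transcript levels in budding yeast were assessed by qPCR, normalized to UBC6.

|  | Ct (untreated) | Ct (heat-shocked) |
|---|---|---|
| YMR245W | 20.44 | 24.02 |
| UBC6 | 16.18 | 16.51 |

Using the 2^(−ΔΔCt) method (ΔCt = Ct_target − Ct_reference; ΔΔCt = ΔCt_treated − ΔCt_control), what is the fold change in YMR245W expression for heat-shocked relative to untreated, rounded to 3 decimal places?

ΔCt(untreated) = 20.440 − 16.180 = 4.260
ΔCt(heat-shocked) = 24.020 − 16.510 = 7.510
ΔΔCt = 7.510 − 4.260 = 3.250
Fold change = 2^(−3.250) = 0.1051

0.105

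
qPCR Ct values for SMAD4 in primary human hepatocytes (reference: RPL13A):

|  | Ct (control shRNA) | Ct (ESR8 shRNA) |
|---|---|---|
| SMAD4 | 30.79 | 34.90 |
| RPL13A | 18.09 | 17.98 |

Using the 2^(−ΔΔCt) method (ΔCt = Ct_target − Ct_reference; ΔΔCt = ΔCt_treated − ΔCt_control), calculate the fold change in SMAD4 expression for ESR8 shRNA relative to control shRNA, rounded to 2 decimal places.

ΔCt(control shRNA) = 30.790 − 18.090 = 12.700
ΔCt(ESR8 shRNA) = 34.900 − 17.980 = 16.920
ΔΔCt = 16.920 − 12.700 = 4.220
Fold change = 2^(−4.220) = 0.054

0.05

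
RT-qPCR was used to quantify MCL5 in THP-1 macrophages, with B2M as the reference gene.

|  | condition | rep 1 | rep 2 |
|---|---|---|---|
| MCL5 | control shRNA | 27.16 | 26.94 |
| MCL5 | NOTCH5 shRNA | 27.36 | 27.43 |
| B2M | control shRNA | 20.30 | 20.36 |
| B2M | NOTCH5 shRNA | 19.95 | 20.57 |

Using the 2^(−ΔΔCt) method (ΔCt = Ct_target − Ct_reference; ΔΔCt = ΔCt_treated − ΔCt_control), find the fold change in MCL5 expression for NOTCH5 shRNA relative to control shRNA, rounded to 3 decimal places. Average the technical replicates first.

Mean Ct: MCL5 control shRNA 27.050; MCL5 NOTCH5 shRNA 27.395; B2M control shRNA 20.330; B2M NOTCH5 shRNA 20.260
ΔCt(control shRNA) = 27.050 − 20.330 = 6.720
ΔCt(NOTCH5 shRNA) = 27.395 − 20.260 = 7.135
ΔΔCt = 7.135 − 6.720 = 0.415
Fold change = 2^(−0.415) = 0.7500

0.750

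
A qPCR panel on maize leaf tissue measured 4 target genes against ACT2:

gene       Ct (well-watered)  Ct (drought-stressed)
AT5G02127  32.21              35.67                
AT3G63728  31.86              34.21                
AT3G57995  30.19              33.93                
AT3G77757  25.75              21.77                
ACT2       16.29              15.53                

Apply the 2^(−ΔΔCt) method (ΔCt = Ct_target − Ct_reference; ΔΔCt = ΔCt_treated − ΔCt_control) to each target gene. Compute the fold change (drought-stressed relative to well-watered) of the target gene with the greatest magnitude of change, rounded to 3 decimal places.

AT5G02127: ΔΔCt = (35.67−15.53) − (32.21−16.29) = 20.14 − 15.92 = 4.22; fold change = 2^-4.22 = 0.054
AT3G63728: ΔΔCt = (34.21−15.53) − (31.86−16.29) = 18.68 − 15.57 = 3.11; fold change = 2^-3.11 = 0.116
AT3G57995: ΔΔCt = (33.93−15.53) − (30.19−16.29) = 18.40 − 13.90 = 4.50; fold change = 2^-4.50 = 0.044
AT3G77757: ΔΔCt = (21.77−15.53) − (25.75−16.29) = 6.24 − 9.46 = -3.22; fold change = 2^3.22 = 9.318
AT3G57995 has the largest |ΔΔCt| = 4.50.

0.044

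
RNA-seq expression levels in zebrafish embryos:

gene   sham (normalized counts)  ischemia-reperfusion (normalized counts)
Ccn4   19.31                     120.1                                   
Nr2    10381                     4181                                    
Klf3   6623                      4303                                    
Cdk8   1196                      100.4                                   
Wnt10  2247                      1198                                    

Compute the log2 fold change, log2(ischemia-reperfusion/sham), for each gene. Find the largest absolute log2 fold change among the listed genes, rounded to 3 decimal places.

3.574

log2(120.1/19.31) = 2.637  (Ccn4)
log2(4181/10381) = -1.312  (Nr2)
log2(4303/6623) = -0.622  (Klf3)
log2(100.4/1196) = -3.574  (Cdk8)
log2(1198/2247) = -0.907  (Wnt10)
The largest magnitude belongs to Cdk8.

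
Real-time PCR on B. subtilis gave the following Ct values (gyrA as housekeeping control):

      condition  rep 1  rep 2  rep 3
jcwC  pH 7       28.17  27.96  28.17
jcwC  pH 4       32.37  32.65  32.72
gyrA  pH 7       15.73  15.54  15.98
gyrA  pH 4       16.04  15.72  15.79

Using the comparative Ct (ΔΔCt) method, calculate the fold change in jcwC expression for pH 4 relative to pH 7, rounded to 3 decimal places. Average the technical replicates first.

Mean Ct: jcwC pH 7 28.100; jcwC pH 4 32.580; gyrA pH 7 15.750; gyrA pH 4 15.850
ΔCt(pH 7) = 28.100 − 15.750 = 12.350
ΔCt(pH 4) = 32.580 − 15.850 = 16.730
ΔΔCt = 16.730 − 12.350 = 4.380
Fold change = 2^(−4.380) = 0.0480

0.048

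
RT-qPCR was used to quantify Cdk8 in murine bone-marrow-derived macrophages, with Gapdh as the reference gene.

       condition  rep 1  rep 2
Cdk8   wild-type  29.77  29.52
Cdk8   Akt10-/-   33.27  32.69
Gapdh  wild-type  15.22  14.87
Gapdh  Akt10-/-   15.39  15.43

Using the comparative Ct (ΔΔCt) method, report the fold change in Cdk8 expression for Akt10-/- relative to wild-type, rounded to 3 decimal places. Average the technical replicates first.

Mean Ct: Cdk8 wild-type 29.645; Cdk8 Akt10-/- 32.980; Gapdh wild-type 15.045; Gapdh Akt10-/- 15.410
ΔCt(wild-type) = 29.645 − 15.045 = 14.600
ΔCt(Akt10-/-) = 32.980 − 15.410 = 17.570
ΔΔCt = 17.570 − 14.600 = 2.970
Fold change = 2^(−2.970) = 0.1276

0.128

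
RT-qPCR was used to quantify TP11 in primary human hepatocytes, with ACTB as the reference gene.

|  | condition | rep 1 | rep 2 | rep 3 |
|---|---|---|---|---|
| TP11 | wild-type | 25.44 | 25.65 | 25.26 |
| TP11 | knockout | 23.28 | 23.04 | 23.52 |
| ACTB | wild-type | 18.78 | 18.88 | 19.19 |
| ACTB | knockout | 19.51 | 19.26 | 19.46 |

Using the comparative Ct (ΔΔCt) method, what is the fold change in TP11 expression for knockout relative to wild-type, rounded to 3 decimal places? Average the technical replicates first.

Mean Ct: TP11 wild-type 25.450; TP11 knockout 23.280; ACTB wild-type 18.950; ACTB knockout 19.410
ΔCt(wild-type) = 25.450 − 18.950 = 6.500
ΔCt(knockout) = 23.280 − 19.410 = 3.870
ΔΔCt = 3.870 − 6.500 = -2.630
Fold change = 2^(−(-2.630)) = 2^2.630 = 6.1903

6.190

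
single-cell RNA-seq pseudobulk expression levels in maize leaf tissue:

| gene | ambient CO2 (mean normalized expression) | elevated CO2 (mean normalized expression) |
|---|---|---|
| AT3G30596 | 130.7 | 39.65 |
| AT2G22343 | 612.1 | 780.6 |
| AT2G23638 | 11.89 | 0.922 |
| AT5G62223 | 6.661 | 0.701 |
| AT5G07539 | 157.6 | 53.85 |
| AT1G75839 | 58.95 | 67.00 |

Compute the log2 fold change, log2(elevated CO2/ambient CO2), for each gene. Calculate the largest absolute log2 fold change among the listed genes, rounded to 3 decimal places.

log2(39.65/130.7) = -1.721  (AT3G30596)
log2(780.6/612.1) = 0.351  (AT2G22343)
log2(0.922/11.89) = -3.689  (AT2G23638)
log2(0.701/6.661) = -3.248  (AT5G62223)
log2(53.85/157.6) = -1.549  (AT5G07539)
log2(67.00/58.95) = 0.185  (AT1G75839)
The largest magnitude belongs to AT2G23638.

3.689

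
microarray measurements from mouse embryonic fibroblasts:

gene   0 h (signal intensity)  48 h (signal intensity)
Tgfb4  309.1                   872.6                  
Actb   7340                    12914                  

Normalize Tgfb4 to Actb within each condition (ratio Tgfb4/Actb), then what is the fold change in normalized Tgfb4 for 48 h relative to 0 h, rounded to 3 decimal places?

Tgfb4/Actb (0 h) = 309.1 / 7340 = 0.042112
Tgfb4/Actb (48 h) = 872.6 / 12914 = 0.06757
Fold change = 0.06757 / 0.042112 = 1.6045

1.605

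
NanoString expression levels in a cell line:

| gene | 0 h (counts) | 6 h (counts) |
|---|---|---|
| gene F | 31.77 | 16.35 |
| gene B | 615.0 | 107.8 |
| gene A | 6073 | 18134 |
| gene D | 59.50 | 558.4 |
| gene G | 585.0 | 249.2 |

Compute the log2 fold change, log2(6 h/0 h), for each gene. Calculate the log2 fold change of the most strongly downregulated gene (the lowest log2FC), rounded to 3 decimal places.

-2.512

log2(16.35/31.77) = -0.958  (gene F)
log2(107.8/615.0) = -2.512  (gene B)
log2(18134/6073) = 1.578  (gene A)
log2(558.4/59.50) = 3.230  (gene D)
log2(249.2/585.0) = -1.231  (gene G)
gene B is most strongly downregulated.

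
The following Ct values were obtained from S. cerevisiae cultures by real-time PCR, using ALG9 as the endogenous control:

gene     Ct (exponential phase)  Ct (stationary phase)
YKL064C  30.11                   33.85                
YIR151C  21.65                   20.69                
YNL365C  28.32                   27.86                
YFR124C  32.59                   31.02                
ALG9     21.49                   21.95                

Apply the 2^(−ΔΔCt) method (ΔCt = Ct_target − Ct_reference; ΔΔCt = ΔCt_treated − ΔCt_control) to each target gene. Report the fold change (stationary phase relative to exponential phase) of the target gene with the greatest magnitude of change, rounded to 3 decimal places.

YKL064C: ΔΔCt = (33.85−21.95) − (30.11−21.49) = 11.90 − 8.62 = 3.28; fold change = 2^-3.28 = 0.103
YIR151C: ΔΔCt = (20.69−21.95) − (21.65−21.49) = -1.26 − 0.16 = -1.42; fold change = 2^1.42 = 2.676
YNL365C: ΔΔCt = (27.86−21.95) − (28.32−21.49) = 5.91 − 6.83 = -0.92; fold change = 2^0.92 = 1.892
YFR124C: ΔΔCt = (31.02−21.95) − (32.59−21.49) = 9.07 − 11.10 = -2.03; fold change = 2^2.03 = 4.084
YKL064C has the largest |ΔΔCt| = 3.28.

0.103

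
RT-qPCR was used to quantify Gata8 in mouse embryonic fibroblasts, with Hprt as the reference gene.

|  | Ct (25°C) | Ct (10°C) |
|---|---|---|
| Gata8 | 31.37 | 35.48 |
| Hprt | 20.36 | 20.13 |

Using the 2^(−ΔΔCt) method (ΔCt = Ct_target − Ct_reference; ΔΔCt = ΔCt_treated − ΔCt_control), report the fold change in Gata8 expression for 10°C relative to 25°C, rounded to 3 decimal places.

ΔCt(25°C) = 31.370 − 20.360 = 11.010
ΔCt(10°C) = 35.480 − 20.130 = 15.350
ΔΔCt = 15.350 − 11.010 = 4.340
Fold change = 2^(−4.340) = 0.0494

0.049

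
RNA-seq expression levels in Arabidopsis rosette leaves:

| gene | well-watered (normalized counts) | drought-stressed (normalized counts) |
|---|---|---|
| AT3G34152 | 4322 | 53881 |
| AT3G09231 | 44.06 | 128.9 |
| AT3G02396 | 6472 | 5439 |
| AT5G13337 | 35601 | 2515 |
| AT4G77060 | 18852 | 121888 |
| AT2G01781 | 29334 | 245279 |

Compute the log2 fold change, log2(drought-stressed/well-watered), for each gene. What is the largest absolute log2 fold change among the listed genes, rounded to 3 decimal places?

log2(53881/4322) = 3.640  (AT3G34152)
log2(128.9/44.06) = 1.549  (AT3G09231)
log2(5439/6472) = -0.251  (AT3G02396)
log2(2515/35601) = -3.823  (AT5G13337)
log2(121888/18852) = 2.693  (AT4G77060)
log2(245279/29334) = 3.064  (AT2G01781)
The largest magnitude belongs to AT5G13337.

3.823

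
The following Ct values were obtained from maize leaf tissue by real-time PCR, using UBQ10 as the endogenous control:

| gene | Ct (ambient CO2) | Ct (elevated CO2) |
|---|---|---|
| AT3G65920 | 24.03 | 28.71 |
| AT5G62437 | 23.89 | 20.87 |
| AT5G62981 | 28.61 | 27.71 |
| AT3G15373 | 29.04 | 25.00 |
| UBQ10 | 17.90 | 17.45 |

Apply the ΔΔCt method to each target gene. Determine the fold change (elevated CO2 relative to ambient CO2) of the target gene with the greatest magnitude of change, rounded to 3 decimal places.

0.029

AT3G65920: ΔΔCt = (28.71−17.45) − (24.03−17.90) = 11.26 − 6.13 = 5.13; fold change = 2^-5.13 = 0.029
AT5G62437: ΔΔCt = (20.87−17.45) − (23.89−17.90) = 3.42 − 5.99 = -2.57; fold change = 2^2.57 = 5.938
AT5G62981: ΔΔCt = (27.71−17.45) − (28.61−17.90) = 10.26 − 10.71 = -0.45; fold change = 2^0.45 = 1.366
AT3G15373: ΔΔCt = (25.00−17.45) − (29.04−17.90) = 7.55 − 11.14 = -3.59; fold change = 2^3.59 = 12.042
AT3G65920 has the largest |ΔΔCt| = 5.13.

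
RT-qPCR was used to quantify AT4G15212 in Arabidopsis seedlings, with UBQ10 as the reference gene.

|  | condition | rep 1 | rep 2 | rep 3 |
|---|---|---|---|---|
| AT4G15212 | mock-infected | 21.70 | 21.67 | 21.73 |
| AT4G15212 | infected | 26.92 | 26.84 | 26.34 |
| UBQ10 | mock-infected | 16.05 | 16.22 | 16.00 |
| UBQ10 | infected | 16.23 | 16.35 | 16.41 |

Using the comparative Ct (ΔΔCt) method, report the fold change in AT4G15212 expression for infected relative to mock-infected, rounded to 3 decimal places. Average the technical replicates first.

0.037

Mean Ct: AT4G15212 mock-infected 21.700; AT4G15212 infected 26.700; UBQ10 mock-infected 16.090; UBQ10 infected 16.330
ΔCt(mock-infected) = 21.700 − 16.090 = 5.610
ΔCt(infected) = 26.700 − 16.330 = 10.370
ΔΔCt = 10.370 − 5.610 = 4.760
Fold change = 2^(−4.760) = 0.0369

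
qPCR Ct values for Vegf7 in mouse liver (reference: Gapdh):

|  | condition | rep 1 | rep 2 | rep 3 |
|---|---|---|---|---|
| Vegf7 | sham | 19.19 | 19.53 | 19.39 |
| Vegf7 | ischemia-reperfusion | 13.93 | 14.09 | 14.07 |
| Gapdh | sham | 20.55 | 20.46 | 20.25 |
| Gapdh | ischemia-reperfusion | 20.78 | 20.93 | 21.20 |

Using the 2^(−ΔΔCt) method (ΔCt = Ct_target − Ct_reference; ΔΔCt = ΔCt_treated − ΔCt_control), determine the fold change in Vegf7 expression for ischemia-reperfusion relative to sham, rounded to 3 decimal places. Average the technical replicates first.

59.302

Mean Ct: Vegf7 sham 19.370; Vegf7 ischemia-reperfusion 14.030; Gapdh sham 20.420; Gapdh ischemia-reperfusion 20.970
ΔCt(sham) = 19.370 − 20.420 = -1.050
ΔCt(ischemia-reperfusion) = 14.030 − 20.970 = -6.940
ΔΔCt = -6.940 − (-1.050) = -5.890
Fold change = 2^(−(-5.890)) = 2^5.890 = 59.3016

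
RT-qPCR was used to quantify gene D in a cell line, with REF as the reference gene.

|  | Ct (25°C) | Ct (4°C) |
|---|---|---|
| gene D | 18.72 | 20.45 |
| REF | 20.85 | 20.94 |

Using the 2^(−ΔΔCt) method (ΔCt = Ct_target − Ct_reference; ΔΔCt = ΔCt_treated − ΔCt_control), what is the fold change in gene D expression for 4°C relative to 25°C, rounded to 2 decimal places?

ΔCt(25°C) = 18.720 − 20.850 = -2.130
ΔCt(4°C) = 20.450 − 20.940 = -0.490
ΔΔCt = -0.490 − (-2.130) = 1.640
Fold change = 2^(−1.640) = 0.321

0.32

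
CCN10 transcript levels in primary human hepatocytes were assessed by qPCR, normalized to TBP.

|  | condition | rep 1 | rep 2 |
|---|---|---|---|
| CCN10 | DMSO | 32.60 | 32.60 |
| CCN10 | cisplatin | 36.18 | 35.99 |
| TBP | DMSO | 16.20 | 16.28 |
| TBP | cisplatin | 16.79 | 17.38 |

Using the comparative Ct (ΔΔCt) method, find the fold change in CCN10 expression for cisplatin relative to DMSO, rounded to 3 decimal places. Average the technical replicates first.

0.160

Mean Ct: CCN10 DMSO 32.600; CCN10 cisplatin 36.085; TBP DMSO 16.240; TBP cisplatin 17.085
ΔCt(DMSO) = 32.600 − 16.240 = 16.360
ΔCt(cisplatin) = 36.085 − 17.085 = 19.000
ΔΔCt = 19.000 − 16.360 = 2.640
Fold change = 2^(−2.640) = 0.1604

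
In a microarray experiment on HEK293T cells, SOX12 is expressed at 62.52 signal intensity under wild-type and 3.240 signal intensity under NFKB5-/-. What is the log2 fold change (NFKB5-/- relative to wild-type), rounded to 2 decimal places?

-4.27

Fold change = 3.240 / 62.52 = 0.0518
log2(0.0518) = -4.270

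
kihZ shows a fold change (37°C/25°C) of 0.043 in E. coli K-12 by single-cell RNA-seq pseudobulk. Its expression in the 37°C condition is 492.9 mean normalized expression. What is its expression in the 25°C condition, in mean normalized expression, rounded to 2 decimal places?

11462.79

25°C expression = 492.9 / 0.043 = 11462.79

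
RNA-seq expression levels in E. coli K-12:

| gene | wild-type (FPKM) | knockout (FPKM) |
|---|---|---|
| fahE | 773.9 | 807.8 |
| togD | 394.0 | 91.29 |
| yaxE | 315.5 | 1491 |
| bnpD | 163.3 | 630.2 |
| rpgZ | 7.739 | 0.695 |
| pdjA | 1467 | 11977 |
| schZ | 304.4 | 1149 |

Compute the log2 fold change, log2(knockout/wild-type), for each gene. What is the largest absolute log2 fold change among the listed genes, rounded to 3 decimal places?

log2(807.8/773.9) = 0.062  (fahE)
log2(91.29/394.0) = -2.110  (togD)
log2(1491/315.5) = 2.241  (yaxE)
log2(630.2/163.3) = 1.948  (bnpD)
log2(0.695/7.739) = -3.477  (rpgZ)
log2(11977/1467) = 3.029  (pdjA)
log2(1149/304.4) = 1.916  (schZ)
The largest magnitude belongs to rpgZ.

3.477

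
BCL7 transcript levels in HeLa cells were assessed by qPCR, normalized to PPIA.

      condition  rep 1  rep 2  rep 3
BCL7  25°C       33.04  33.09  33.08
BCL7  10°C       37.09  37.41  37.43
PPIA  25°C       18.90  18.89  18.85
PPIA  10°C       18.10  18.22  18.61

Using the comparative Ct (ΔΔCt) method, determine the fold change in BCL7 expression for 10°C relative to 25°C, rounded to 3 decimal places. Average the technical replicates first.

Mean Ct: BCL7 25°C 33.070; BCL7 10°C 37.310; PPIA 25°C 18.880; PPIA 10°C 18.310
ΔCt(25°C) = 33.070 − 18.880 = 14.190
ΔCt(10°C) = 37.310 − 18.310 = 19.000
ΔΔCt = 19.000 − 14.190 = 4.810
Fold change = 2^(−4.810) = 0.0356

0.036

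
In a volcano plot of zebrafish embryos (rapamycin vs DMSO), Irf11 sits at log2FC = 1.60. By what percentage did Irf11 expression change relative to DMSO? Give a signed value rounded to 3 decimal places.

Fold change = 2^(1.60) = 3.0314
Percent change = (FC − 1) × 100% = (3.0314 − 1) × 100 = 203.143%

203.143%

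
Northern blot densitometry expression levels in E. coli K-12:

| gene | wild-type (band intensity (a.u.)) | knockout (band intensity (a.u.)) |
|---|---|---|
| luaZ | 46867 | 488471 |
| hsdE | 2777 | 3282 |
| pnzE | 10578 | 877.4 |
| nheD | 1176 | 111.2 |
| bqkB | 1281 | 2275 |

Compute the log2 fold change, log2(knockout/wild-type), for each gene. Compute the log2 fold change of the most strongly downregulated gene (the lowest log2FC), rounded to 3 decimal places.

log2(488471/46867) = 3.382  (luaZ)
log2(3282/2777) = 0.241  (hsdE)
log2(877.4/10578) = -3.592  (pnzE)
log2(111.2/1176) = -3.403  (nheD)
log2(2275/1281) = 0.829  (bqkB)
pnzE is most strongly downregulated.

-3.592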